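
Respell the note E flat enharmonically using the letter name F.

Fbb

Plain F sits 2 semitones above Eb, so on the letter F the same pitch needs a double flat: Fbb.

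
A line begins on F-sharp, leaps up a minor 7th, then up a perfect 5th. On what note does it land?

B

A minor seventh up from F# is E (letter E, 10 semitones up).
A perfect fifth up from E is B (letter B, 7 semitones up).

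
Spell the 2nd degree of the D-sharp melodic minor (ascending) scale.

Degree 2 takes the letter 1 step above D, which is E.
In melodic minor (ascending), degree 2 sits 2 semitones above the tonic. D# + 2 semitones is pitch class 5, spelled on E as E#.

E#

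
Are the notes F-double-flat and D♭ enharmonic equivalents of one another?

No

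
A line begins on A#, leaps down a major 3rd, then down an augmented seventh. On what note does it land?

Gb

A major third down from A# is F# (letter F, 4 semitones down).
An augmented seventh down from F# is Gb (letter G, 12 semitones down).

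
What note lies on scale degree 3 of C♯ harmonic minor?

E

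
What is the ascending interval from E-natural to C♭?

diminished sixth

Counting letters E–F–G–A–B–C gives a sixth.
E→Cb = 7 semitones, 2 narrower than the major sixth (9), so diminished.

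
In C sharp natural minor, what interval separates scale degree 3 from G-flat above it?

diminished third

Scale degree 3 of C# natural minor is E.
E up to Gb: letters E→G make it a third; 2 semitones makes it diminished.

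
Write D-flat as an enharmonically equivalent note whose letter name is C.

Plain C sits 1 semitone below Db, so on the letter C the same pitch needs a sharp: C#.

C#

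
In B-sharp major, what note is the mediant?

D##

The B# major scale runs B# C## D## E# F## G## A##.
Degree 3 is D##.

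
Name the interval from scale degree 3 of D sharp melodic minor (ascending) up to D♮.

Scale degree 3 of D# melodic minor (ascending) is F#.
F# up to D: letters F→D make it a sixth; 8 semitones makes it minor.

minor sixth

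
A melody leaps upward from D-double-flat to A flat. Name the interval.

augmented fifth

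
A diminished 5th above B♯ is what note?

F#

B up a perfect fifth is F#, so the target letter is F.
From B#, a diminished fifth is 6 semitones up: F#.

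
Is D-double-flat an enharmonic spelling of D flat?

No

Two spellings are enharmonically equivalent only if they share a pitch class.
Here Dbb → 0, Db → 1; 0 ≠ 1, so they are not.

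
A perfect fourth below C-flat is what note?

Gb

A fourth below C lands on the letter G.
A perfect fourth spans 5 semitones, so Cb moves to pitch class 6. On the letter G that is Gb.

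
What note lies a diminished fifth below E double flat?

A fifth below E lands on the letter A.
A diminished fifth spans 6 semitones, so Ebb moves to pitch class 8. On the letter A that is Ab.

Ab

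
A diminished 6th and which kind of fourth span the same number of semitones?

doubly augmented

A diminished sixth spans 7 semitones.
A fourth spanning 7 semitones is doubly augmented (the perfect fourth is 5).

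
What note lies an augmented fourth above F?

F up a perfect fourth is Bb, so the target letter is B.
From F, an augmented fourth is 6 semitones up: B.

B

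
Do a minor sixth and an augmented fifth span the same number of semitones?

A minor sixth spans 8 semitones; an augmented fifth spans 8.
They are enharmonically equivalent.

Yes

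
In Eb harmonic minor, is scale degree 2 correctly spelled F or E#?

Each scale degree takes a distinct letter name. Degree 2 of a scale on E must use the letter F.
F and E# are enharmonically the same pitch, but only F uses the letter F, so it is the correct spelling here.

F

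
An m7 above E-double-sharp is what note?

A seventh above E lands on the letter D.
A minor seventh spans 10 semitones, so E## moves to pitch class 4. On the letter D that is D##.

D##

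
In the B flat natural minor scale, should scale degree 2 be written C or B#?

Each scale degree takes a distinct letter name. Degree 2 of a scale on B must use the letter C.
C and B# are enharmonically the same pitch, but only C uses the letter C, so it is the correct spelling here.

C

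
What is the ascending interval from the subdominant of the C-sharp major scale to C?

The subdominant of C# major is F#.
F# up to C: letters F→C make it a fifth; 6 semitones makes it diminished.

diminished fifth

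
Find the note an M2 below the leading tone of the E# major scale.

C##

The leading tone of E# major is D##.
A major second (2 semitones) below D## lands on the letter C, giving C##.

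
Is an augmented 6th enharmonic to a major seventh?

No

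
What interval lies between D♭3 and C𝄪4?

The letter names run D→C, a span of 6 letter steps, so the interval is some kind of seventh.
Db to C## is 13 semitones. A major seventh is 11, so 13 makes it doubly augmented.

doubly augmented seventh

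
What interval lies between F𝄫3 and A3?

doubly augmented third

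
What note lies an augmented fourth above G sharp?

C##

A fourth above G lands on the letter C.
An augmented fourth spans 6 semitones, so G# moves to pitch class 2. On the letter C that is C##.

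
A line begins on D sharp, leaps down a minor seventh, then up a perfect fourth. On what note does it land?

A minor seventh down from D# is E# (letter E, 10 semitones down).
A perfect fourth up from E# is A# (letter A, 5 semitones up).

A#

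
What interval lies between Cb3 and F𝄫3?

The letter names run C→F, a span of 3 letter steps, so the interval is some kind of fourth.
Cb to Fbb is 4 semitones. A perfect fourth is 5, so 4 makes it diminished.

diminished fourth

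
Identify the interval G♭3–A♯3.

doubly augmented second

The letter names run G→A, a span of 1 letter step, so the interval is some kind of second.
Gb to A# is 4 semitones. A major second is 2, so 4 makes it doubly augmented.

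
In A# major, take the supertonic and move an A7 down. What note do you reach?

C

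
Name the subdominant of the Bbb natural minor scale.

Ebb

Degree 4 takes the letter 3 steps above B, which is E.
In natural minor, degree 4 sits 5 semitones above the tonic. Bbb + 5 semitones is pitch class 2, spelled on E as Ebb.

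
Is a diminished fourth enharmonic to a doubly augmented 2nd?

Yes

A diminished fourth spans 4 semitones; a doubly augmented second spans 4.
They are enharmonically equivalent.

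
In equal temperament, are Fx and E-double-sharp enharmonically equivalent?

Two spellings are enharmonically equivalent only if they share a pitch class.
Here F## → 7, E## → 6; 6 ≠ 7, so they are not.

No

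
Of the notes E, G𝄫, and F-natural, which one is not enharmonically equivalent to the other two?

In 12-tone equal temperament, enharmonic equivalents share a pitch class. E is pitch class 4; Gbb is pitch class 5; F is pitch class 5.
Gbb and F share pitch class 5, while E is pitch class 4.

E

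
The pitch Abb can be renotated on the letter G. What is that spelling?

Abb is pitch class 7. The letter G alone is pitch class 7.
Pitch class 7 on G needs no accidental: G.

G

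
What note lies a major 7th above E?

E up a major seventh is D#, so the target letter is D.
From E, a major seventh is 11 semitones up: D#.

D#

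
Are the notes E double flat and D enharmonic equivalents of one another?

Ebb is pitch class 2; D is pitch class 2.
All spellings map to pitch class 2, so they are enharmonically equivalent.

Yes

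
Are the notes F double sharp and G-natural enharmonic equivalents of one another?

Yes

F## is pitch class 7; G is pitch class 7.
All spellings map to pitch class 7, so they are enharmonically equivalent.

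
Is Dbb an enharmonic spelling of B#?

Yes

Dbb is pitch class 0; B# is pitch class 0.
All spellings map to pitch class 0, so they are enharmonically equivalent.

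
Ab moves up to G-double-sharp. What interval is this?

doubly augmented seventh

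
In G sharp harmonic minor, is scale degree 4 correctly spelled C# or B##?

Each scale degree takes a distinct letter name. Degree 4 of a scale on G must use the letter C.
C# and B## are enharmonically the same pitch, but only C# uses the letter C, so it is the correct spelling here.

C#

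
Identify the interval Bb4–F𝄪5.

The letter names run B→F, a span of 4 letter steps, so the interval is some kind of fifth.
Bb to F## is 9 semitones. A perfect fifth is 7, so 9 makes it doubly augmented.

doubly augmented fifth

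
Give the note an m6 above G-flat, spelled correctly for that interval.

Ebb

G up a major sixth is E, so the target letter is E.
From Gb, a minor sixth is 8 semitones up: Ebb.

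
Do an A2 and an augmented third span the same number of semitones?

No

An augmented second spans 3 semitones; an augmented third spans 5.
The spans differ, so they are not enharmonic equivalents.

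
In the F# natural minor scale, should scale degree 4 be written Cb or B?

Each scale degree takes a distinct letter name. Degree 4 of a scale on F must use the letter B.
B and Cb are enharmonically the same pitch, but only B uses the letter B, so it is the correct spelling here.

B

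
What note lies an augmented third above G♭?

A third above G lands on the letter B.
An augmented third spans 5 semitones, so Gb moves to pitch class 11. On the letter B that is B.

B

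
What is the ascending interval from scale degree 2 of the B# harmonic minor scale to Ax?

major sixth

Scale degree 2 of B# harmonic minor is C##.
C## up to A##: letters C→A make it a sixth; 9 semitones makes it major.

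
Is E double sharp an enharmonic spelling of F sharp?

E## = pitch class 6 and F# = pitch class 6 — the same pitch class, so they are enharmonic equivalents.

Yes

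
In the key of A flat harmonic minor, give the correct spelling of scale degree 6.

Degree 6 takes the letter 5 steps above A, which is F.
In harmonic minor, degree 6 sits 8 semitones above the tonic. Ab + 8 semitones is pitch class 4, spelled on F as Fb.

Fb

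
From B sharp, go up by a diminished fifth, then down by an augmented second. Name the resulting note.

A diminished fifth up from B# is F# (letter F, 6 semitones up).
An augmented second down from F# is Eb (letter E, 3 semitones down).

Eb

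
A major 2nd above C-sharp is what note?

D#

C up a major second is D, so the target letter is D.
From C#, a major second is 2 semitones up: D#.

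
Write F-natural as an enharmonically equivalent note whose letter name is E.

Plain E sits 1 semitone below F, so on the letter E the same pitch needs a sharp: E#.

E#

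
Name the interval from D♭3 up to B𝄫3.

minor sixth

Counting letters D–E–F–G–A–B gives a sixth.
Db→Bbb = 8 semitones, 1 narrower than the major sixth (9), so minor.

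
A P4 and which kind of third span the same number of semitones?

augmented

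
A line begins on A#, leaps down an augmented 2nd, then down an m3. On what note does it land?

E

An augmented second down from A# is G (letter G, 3 semitones down).
A minor third down from G is E (letter E, 3 semitones down).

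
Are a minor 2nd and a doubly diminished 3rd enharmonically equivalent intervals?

Yes

A minor second spans 1 semitone; a doubly diminished third spans 1.
They are enharmonically equivalent.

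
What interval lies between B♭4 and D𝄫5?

diminished third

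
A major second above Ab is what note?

A up a major second is B, so the target letter is B.
From Ab, a major second is 2 semitones up: Bb.

Bb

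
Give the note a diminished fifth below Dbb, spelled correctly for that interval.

Gb

D down a perfect fifth is G, so the target letter is G.
From Dbb, a diminished fifth is 6 semitones down: Gb.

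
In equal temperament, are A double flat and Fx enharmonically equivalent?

Abb is pitch class 7; F## is pitch class 7.
All spellings map to pitch class 7, so they are enharmonically equivalent.

Yes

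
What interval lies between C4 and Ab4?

minor sixth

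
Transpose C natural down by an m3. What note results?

C down a major third is Ab, so the target letter is A.
From C, a minor third is 3 semitones down: A.

A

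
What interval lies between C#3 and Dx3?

augmented second

The letter names run C→D, a span of 1 letter step, so the interval is some kind of second.
C# to D## is 3 semitones. A major second is 2, so 3 makes it augmented.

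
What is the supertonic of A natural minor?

B

The A natural minor scale runs A B C D E F G.
Degree 2 is B.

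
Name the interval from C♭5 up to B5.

Counting letters C–D–E–F–G–A–B gives a seventh.
Cb→B = 12 semitones, 1 wider than the major seventh (11), so augmented.

augmented seventh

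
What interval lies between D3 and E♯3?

augmented second

The letter names run D→E, a span of 1 letter step, so the interval is some kind of second.
D to E# is 3 semitones. A major second is 2, so 3 makes it augmented.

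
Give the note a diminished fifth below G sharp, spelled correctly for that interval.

C##

G down a perfect fifth is C, so the target letter is C.
From G#, a diminished fifth is 6 semitones down: C##.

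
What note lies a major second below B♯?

A second below B lands on the letter A.
A major second spans 2 semitones, so B# moves to pitch class 10. On the letter A that is A#.

A#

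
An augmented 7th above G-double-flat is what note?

F

A seventh above G lands on the letter F.
An augmented seventh spans 12 semitones, so Gbb moves to pitch class 5. On the letter F that is F.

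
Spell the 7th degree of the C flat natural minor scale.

Degree 7 takes the letter 6 steps above C, which is B.
In natural minor, degree 7 sits 10 semitones above the tonic. Cb + 10 semitones is pitch class 9, spelled on B as Bbb.

Bbb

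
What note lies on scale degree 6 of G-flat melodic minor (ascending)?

Eb

Degree 6 takes the letter 5 steps above G, which is E.
In melodic minor (ascending), degree 6 sits 9 semitones above the tonic. Gb + 9 semitones is pitch class 3, spelled on E as Eb.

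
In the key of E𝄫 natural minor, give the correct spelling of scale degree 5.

Bbb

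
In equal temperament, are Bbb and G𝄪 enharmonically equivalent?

Yes

Bbb = pitch class 9 and G## = pitch class 9 — the same pitch class, so they are enharmonic equivalents.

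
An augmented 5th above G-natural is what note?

D#

G up a perfect fifth is D, so the target letter is D.
From G, an augmented fifth is 8 semitones up: D#.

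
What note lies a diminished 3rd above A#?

A third above A lands on the letter C.
A diminished third spans 2 semitones, so A# moves to pitch class 0. On the letter C that is C.

C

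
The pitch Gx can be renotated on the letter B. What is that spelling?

Bbb

G## is pitch class 9. The letter B alone is pitch class 11.
To reach pitch class 9 from B requires an offset of -2 semitones, i.e. double flat: Bbb.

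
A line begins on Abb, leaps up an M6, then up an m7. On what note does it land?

Ebb

A major sixth up from Abb is Fb (letter F, 9 semitones up).
A minor seventh up from Fb is Ebb (letter E, 10 semitones up).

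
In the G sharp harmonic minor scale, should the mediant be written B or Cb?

B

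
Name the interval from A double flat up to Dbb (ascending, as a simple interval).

perfect fourth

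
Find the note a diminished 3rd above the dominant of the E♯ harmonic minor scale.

The dominant of E# harmonic minor is B#.
A diminished third (2 semitones) above B# lands on the letter D, giving D.

D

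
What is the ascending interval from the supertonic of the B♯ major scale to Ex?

The supertonic of B# major is C##.
C## up to E##: letters C→E make it a third; 4 semitones makes it major.

major third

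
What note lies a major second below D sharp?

C#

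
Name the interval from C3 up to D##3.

The letter names run C→D, a span of 1 letter step, so the interval is some kind of second.
C to D## is 4 semitones. A major second is 2, so 4 makes it doubly augmented.

doubly augmented second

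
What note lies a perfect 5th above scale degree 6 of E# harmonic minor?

Scale degree 6 of E# harmonic minor is C#.
A perfect fifth (7 semitones) above C# lands on the letter G, giving G#.

G#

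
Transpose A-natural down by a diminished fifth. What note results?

A fifth below A lands on the letter D.
A diminished fifth spans 6 semitones, so A moves to pitch class 3. On the letter D that is D#.

D#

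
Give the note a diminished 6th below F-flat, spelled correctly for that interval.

F down a major sixth is Ab, so the target letter is A.
From Fb, a diminished sixth is 7 semitones down: A.

A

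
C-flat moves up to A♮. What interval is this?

Counting letters C–D–E–F–G–A gives a sixth.
Cb→A = 10 semitones, 1 wider than the major sixth (9), so augmented.

augmented sixth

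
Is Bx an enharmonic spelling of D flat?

B## is pitch class 1; Db is pitch class 1.
All spellings map to pitch class 1, so they are enharmonically equivalent.

Yes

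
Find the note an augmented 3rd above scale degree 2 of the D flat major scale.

G#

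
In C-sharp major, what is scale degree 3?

Degree 3 takes the letter 2 steps above C, which is E.
In major, degree 3 sits 4 semitones above the tonic. C# + 4 semitones is pitch class 5, spelled on E as E#.

E#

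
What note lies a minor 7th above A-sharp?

G#

A seventh above A lands on the letter G.
A minor seventh spans 10 semitones, so A# moves to pitch class 8. On the letter G that is G#.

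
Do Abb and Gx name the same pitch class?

Abb is pitch class 7; G## is pitch class 9.
The pitch classes differ (7 vs. 9), so they are not enharmonic equivalents.

No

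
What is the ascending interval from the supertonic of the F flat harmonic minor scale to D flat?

perfect fifth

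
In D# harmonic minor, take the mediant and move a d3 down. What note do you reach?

D##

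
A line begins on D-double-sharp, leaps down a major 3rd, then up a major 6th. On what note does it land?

A major third down from D## is B# (letter B, 4 semitones down).
A major sixth up from B# is G## (letter G, 9 semitones up).

G##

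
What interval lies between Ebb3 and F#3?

The letter names run E→F, a span of 1 letter step, so the interval is some kind of second.
Ebb to F# is 4 semitones. A major second is 2, so 4 makes it doubly augmented.

doubly augmented second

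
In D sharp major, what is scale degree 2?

E#

Degree 2 takes the letter 1 step above D, which is E.
In major, degree 2 sits 2 semitones above the tonic. D# + 2 semitones is pitch class 5, spelled on E as E#.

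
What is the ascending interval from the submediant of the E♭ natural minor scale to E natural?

augmented third

The submediant of Eb natural minor is Cb.
Cb up to E: letters C→E make it a third; 5 semitones makes it augmented.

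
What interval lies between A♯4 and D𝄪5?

augmented fourth

Counting letters A–B–C–D gives a fourth.
A#→D## = 6 semitones, 1 wider than the perfect fourth (5), so augmented.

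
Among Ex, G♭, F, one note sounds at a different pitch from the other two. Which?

F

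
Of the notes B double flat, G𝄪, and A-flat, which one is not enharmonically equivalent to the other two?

In 12-tone equal temperament, enharmonic equivalents share a pitch class. Bbb is pitch class 9; G## is pitch class 9; Ab is pitch class 8.
Bbb and G## share pitch class 9, while Ab is pitch class 8.

Ab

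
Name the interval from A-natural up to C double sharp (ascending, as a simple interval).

Counting letters A–B–C gives a third.
A→C## = 5 semitones, 1 wider than the major third (4), so augmented.

augmented third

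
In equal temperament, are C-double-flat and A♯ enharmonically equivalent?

Yes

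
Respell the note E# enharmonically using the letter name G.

Gbb

Plain G sits 2 semitones above E#, so on the letter G the same pitch needs a double flat: Gbb.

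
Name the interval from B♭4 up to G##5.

doubly augmented sixth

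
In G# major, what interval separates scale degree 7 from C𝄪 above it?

perfect fifth

Scale degree 7 of G# major is F##.
F## up to C##: letters F→C make it a fifth; 7 semitones makes it perfect.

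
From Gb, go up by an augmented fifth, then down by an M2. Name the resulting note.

C

An augmented fifth up from Gb is D (letter D, 8 semitones up).
A major second down from D is C (letter C, 2 semitones down).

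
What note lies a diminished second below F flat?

A second below F lands on the letter E.
A diminished second spans 0 semitones, so Fb moves to pitch class 4. On the letter E that is E.

E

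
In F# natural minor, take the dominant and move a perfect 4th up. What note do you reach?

The dominant of F# natural minor is C#.
A perfect fourth (5 semitones) above C# lands on the letter F, giving F#.

F#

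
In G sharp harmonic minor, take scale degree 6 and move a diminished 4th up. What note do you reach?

Ab

Scale degree 6 of G# harmonic minor is E.
A diminished fourth (4 semitones) above E lands on the letter A, giving Ab.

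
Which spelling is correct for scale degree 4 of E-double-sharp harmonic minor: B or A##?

Each scale degree takes a distinct letter name. Degree 4 of a scale on E must use the letter A.
A## and B are enharmonically the same pitch, but only A## uses the letter A, so it is the correct spelling here.

A##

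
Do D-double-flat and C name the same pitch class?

Yes

Dbb = pitch class 0 and C = pitch class 0 — the same pitch class, so they are enharmonic equivalents.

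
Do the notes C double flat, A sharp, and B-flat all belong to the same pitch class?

Yes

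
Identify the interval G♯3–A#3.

The letter names run G→A, a span of 1 letter step, so the interval is some kind of second.
G# to A# is 2 semitones. A major second is 2, so 2 makes it major.

major second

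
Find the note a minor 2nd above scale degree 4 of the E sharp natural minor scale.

Scale degree 4 of E# natural minor is A#.
A minor second (1 semitone) above A# lands on the letter B, giving B.

B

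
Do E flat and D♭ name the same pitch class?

Two spellings are enharmonically equivalent only if they share a pitch class.
Here Eb → 3, Db → 1; 1 ≠ 3, so they are not.

No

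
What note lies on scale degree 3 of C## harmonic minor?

The C## harmonic minor scale runs C## D## E# F## G## A# B##.
Degree 3 is E#.

E#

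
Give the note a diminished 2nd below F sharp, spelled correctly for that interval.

E##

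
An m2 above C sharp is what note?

C up a major second is D, so the target letter is D.
From C#, a minor second is 1 semitone up: D.

D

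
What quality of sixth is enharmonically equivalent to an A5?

An augmented fifth spans 8 semitones.
A sixth spanning 8 semitones is minor (the major sixth is 9).

minor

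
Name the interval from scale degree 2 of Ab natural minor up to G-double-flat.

Scale degree 2 of Ab natural minor is Bb.
Bb up to Gbb: letters B→G make it a sixth; 7 semitones makes it diminished.

diminished sixth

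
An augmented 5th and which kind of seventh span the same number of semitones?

doubly diminished

An augmented fifth spans 8 semitones.
A seventh spanning 8 semitones is doubly diminished (the major seventh is 11).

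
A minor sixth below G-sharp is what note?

B#

G down a major sixth is Bb, so the target letter is B.
From G#, a minor sixth is 8 semitones down: B#.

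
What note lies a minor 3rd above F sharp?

A

F up a major third is A, so the target letter is A.
From F#, a minor third is 3 semitones up: A.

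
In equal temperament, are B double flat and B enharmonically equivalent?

Two spellings are enharmonically equivalent only if they share a pitch class.
Here Bbb → 9, B → 11; 9 ≠ 11, so they are not.

No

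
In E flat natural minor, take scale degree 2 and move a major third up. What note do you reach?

A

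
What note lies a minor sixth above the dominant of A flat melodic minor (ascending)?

The dominant of Ab melodic minor (ascending) is Eb.
A minor sixth (8 semitones) above Eb lands on the letter C, giving Cb.

Cb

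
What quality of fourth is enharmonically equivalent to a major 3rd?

diminished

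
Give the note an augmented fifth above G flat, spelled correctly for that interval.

A fifth above G lands on the letter D.
An augmented fifth spans 8 semitones, so Gb moves to pitch class 2. On the letter D that is D.

D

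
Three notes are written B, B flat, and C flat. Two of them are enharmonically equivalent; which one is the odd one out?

Bb

In 12-tone equal temperament, enharmonic equivalents share a pitch class. B is pitch class 11; Bb is pitch class 10; Cb is pitch class 11.
B and Cb share pitch class 11, while Bb is pitch class 10.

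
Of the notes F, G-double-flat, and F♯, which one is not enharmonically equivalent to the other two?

In 12-tone equal temperament, enharmonic equivalents share a pitch class. F is pitch class 5; Gbb is pitch class 5; F# is pitch class 6.
F and Gbb share pitch class 5, while F# is pitch class 6.

F#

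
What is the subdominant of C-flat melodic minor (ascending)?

Degree 4 takes the letter 3 steps above C, which is F.
In melodic minor (ascending), degree 4 sits 5 semitones above the tonic. Cb + 5 semitones is pitch class 4, spelled on F as Fb.

Fb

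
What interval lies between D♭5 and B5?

The letter names run D→B, a span of 5 letter steps, so the interval is some kind of sixth.
Db to B is 10 semitones. A major sixth is 9, so 10 makes it augmented.

augmented sixth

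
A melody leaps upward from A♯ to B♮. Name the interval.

The letter names run A→B, a span of 1 letter step, so the interval is some kind of second.
A# to B is 1 semitone. A major second is 2, so 1 makes it minor.

minor second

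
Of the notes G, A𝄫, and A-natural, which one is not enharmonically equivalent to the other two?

In 12-tone equal temperament, enharmonic equivalents share a pitch class. G is pitch class 7; Abb is pitch class 7; A is pitch class 9.
G and Abb share pitch class 7, while A is pitch class 9.

A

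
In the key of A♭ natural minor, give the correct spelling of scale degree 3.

Cb

The Ab natural minor scale runs Ab Bb Cb Db Eb Fb Gb.
Degree 3 is Cb.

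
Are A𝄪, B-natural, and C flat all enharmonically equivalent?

Yes

A## = pitch class 11 and B = pitch class 11 and Cb = pitch class 11 — the same pitch class, so they are enharmonic equivalents.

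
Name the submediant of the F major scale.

D

Degree 6 takes the letter 5 steps above F, which is D.
In major, degree 6 sits 9 semitones above the tonic. F + 9 semitones is pitch class 2, spelled on D as D.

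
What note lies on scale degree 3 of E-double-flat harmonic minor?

Gbb

The Ebb harmonic minor scale runs Ebb Fb Gbb Abb Bbb Cbb Db.
Degree 3 is Gbb.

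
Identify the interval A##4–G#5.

diminished seventh

The letter names run A→G, a span of 6 letter steps, so the interval is some kind of seventh.
A## to G# is 9 semitones. A major seventh is 11, so 9 makes it diminished.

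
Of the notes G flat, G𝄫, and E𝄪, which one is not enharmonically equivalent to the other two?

Gbb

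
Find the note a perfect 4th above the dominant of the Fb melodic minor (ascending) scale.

Fb

The dominant of Fb melodic minor (ascending) is Cb.
A perfect fourth (5 semitones) above Cb lands on the letter F, giving Fb.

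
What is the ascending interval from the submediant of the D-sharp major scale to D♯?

minor third

The submediant of D# major is B#.
B# up to D#: letters B→D make it a third; 3 semitones makes it minor.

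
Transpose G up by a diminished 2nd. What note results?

A second above G lands on the letter A.
A diminished second spans 0 semitones, so G moves to pitch class 7. On the letter A that is Abb.

Abb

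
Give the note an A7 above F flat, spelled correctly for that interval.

A seventh above F lands on the letter E.
An augmented seventh spans 12 semitones, so Fb moves to pitch class 4. On the letter E that is E.

E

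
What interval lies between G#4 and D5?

Counting letters G–A–B–C–D gives a fifth.
G#→D = 6 semitones, 1 narrower than the perfect fifth (7), so diminished.

diminished fifth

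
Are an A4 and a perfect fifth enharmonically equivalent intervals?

An augmented fourth spans 6 semitones; a perfect fifth spans 7.
The spans differ, so they are not enharmonic equivalents.

No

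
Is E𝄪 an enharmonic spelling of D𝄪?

No

Two spellings are enharmonically equivalent only if they share a pitch class.
Here E## → 6, D## → 4; 4 ≠ 6, so they are not.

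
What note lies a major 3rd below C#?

A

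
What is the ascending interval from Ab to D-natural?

augmented fourth

Counting letters A–B–C–D gives a fourth.
Ab→D = 6 semitones, 1 wider than the perfect fourth (5), so augmented.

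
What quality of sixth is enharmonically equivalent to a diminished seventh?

A diminished seventh spans 9 semitones.
A sixth spanning 9 semitones is major (the major sixth is 9).

major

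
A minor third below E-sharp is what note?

A third below E lands on the letter C.
A minor third spans 3 semitones, so E# moves to pitch class 2. On the letter C that is C##.

C##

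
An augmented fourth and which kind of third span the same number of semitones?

doubly augmented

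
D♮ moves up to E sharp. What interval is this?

augmented second

The letter names run D→E, a span of 1 letter step, so the interval is some kind of second.
D to E# is 3 semitones. A major second is 2, so 3 makes it augmented.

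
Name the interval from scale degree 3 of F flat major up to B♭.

Scale degree 3 of Fb major is Ab.
Ab up to Bb: letters A→B make it a second; 2 semitones makes it major.

major second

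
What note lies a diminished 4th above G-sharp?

G up a perfect fourth is C, so the target letter is C.
From G#, a diminished fourth is 4 semitones up: C.

C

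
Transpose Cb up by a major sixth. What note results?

C up a major sixth is A, so the target letter is A.
From Cb, a major sixth is 9 semitones up: Ab.

Ab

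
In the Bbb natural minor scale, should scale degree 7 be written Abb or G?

Abb

Each scale degree takes a distinct letter name. Degree 7 of a scale on B must use the letter A.
Abb and G are enharmonically the same pitch, but only Abb uses the letter A, so it is the correct spelling here.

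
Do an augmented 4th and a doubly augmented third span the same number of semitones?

An augmented fourth spans 6 semitones; a doubly augmented third spans 6.
They are enharmonically equivalent.

Yes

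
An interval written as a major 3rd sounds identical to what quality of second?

A major third spans 4 semitones.
A second spanning 4 semitones is doubly augmented (the major second is 2).

doubly augmented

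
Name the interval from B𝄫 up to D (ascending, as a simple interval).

augmented third

Counting letters B–C–D gives a third.
Bbb→D = 5 semitones, 1 wider than the major third (4), so augmented.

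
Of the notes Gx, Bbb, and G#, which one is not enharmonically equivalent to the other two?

G#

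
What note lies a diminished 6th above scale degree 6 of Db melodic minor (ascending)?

Scale degree 6 of Db melodic minor (ascending) is Bb.
A diminished sixth (7 semitones) above Bb lands on the letter G, giving Gbb.

Gbb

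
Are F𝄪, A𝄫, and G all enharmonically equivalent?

Yes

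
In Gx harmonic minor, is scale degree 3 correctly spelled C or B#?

B#

Each scale degree takes a distinct letter name. Degree 3 of a scale on G must use the letter B.
B# and C are enharmonically the same pitch, but only B# uses the letter B, so it is the correct spelling here.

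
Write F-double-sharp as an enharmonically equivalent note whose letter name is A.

Abb

Plain A sits 2 semitones above F##, so on the letter A the same pitch needs a double flat: Abb.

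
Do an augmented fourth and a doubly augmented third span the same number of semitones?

An augmented fourth spans 6 semitones; a doubly augmented third spans 6.
They are enharmonically equivalent.

Yes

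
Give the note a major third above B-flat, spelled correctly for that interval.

D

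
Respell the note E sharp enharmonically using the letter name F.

F

E# is pitch class 5. The letter F alone is pitch class 5.
Pitch class 5 on F needs no accidental: F.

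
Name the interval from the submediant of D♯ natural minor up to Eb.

diminished fourth

The submediant of D# natural minor is B.
B up to Eb: letters B→E make it a fourth; 4 semitones makes it diminished.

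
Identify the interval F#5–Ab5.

Counting letters F–G–A gives a third.
F#→Ab = 2 semitones, 2 narrower than the major third (4), so diminished.

diminished third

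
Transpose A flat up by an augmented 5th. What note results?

A fifth above A lands on the letter E.
An augmented fifth spans 8 semitones, so Ab moves to pitch class 4. On the letter E that is E.

E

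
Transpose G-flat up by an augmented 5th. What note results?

G up a perfect fifth is D, so the target letter is D.
From Gb, an augmented fifth is 8 semitones up: D.

D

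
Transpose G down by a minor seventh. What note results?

A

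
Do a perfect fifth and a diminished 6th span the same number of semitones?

A perfect fifth spans 7 semitones; a diminished sixth spans 7.
They are enharmonically equivalent.

Yes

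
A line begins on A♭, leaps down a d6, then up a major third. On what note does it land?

A diminished sixth down from Ab is C# (letter C, 7 semitones down).
A major third up from C# is E# (letter E, 4 semitones up).

E#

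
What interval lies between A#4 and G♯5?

minor seventh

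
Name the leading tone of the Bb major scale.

A

The Bb major scale runs Bb C D Eb F G A.
Degree 7 is A.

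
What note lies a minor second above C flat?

C up a major second is D, so the target letter is D.
From Cb, a minor second is 1 semitone up: Dbb.

Dbb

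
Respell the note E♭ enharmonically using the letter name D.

D#

Eb is pitch class 3. The letter D alone is pitch class 2.
To reach pitch class 3 from D requires an offset of +1 semitone, i.e. sharp: D#.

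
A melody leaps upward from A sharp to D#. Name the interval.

perfect fourth

Counting letters A–B–C–D gives a fourth.
A#→D# = 5 semitones, exactly the perfect fourth.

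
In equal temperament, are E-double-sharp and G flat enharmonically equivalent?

Yes

E## = pitch class 6 and Gb = pitch class 6 — the same pitch class, so they are enharmonic equivalents.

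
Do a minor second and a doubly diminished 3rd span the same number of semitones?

Yes

A minor second spans 1 semitone; a doubly diminished third spans 1.
They are enharmonically equivalent.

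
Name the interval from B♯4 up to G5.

diminished sixth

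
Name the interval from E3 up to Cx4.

augmented sixth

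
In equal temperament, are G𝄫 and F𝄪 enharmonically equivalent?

No

Gbb is pitch class 5; F## is pitch class 7.
The pitch classes differ (5 vs. 7), so they are not enharmonic equivalents.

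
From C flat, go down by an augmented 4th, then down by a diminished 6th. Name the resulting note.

Bb

An augmented fourth down from Cb is Gbb (letter G, 6 semitones down).
A diminished sixth down from Gbb is Bb (letter B, 7 semitones down).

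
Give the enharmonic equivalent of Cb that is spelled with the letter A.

A##

Plain A sits 2 semitones below Cb, so on the letter A the same pitch needs a double sharp: A##.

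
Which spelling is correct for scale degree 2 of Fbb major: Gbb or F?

Each scale degree takes a distinct letter name. Degree 2 of a scale on F must use the letter G.
Gbb and F are enharmonically the same pitch, but only Gbb uses the letter G, so it is the correct spelling here.

Gbb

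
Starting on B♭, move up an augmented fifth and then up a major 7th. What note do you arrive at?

An augmented fifth up from Bb is F# (letter F, 8 semitones up).
A major seventh up from F# is E# (letter E, 11 semitones up).

E#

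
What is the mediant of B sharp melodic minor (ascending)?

D#

Degree 3 takes the letter 2 steps above B, which is D.
In melodic minor (ascending), degree 3 sits 3 semitones above the tonic. B# + 3 semitones is pitch class 3, spelled on D as D#.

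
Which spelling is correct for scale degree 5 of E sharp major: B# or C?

B#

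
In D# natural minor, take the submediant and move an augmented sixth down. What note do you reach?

Db

The submediant of D# natural minor is B.
An augmented sixth (10 semitones) below B lands on the letter D, giving Db.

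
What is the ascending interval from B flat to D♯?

Counting letters B–C–D gives a third.
Bb→D# = 5 semitones, 1 wider than the major third (4), so augmented.

augmented third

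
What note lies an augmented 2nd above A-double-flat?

A second above A lands on the letter B.
An augmented second spans 3 semitones, so Abb moves to pitch class 10. On the letter B that is Bb.

Bb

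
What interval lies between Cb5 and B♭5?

major seventh

The letter names run C→B, a span of 6 letter steps, so the interval is some kind of seventh.
Cb to Bb is 11 semitones. A major seventh is 11, so 11 makes it major.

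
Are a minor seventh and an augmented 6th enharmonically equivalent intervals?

A minor seventh spans 10 semitones; an augmented sixth spans 10.
They are enharmonically equivalent.

Yes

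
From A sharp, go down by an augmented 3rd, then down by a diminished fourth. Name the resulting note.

C#

An augmented third down from A# is F (letter F, 5 semitones down).
A diminished fourth down from F is C# (letter C, 4 semitones down).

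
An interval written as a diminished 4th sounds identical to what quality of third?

major

A diminished fourth spans 4 semitones.
A third spanning 4 semitones is major (the major third is 4).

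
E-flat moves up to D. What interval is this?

major seventh

The letter names run E→D, a span of 6 letter steps, so the interval is some kind of seventh.
Eb to D is 11 semitones. A major seventh is 11, so 11 makes it major.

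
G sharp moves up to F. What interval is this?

diminished seventh

The letter names run G→F, a span of 6 letter steps, so the interval is some kind of seventh.
G# to F is 9 semitones. A major seventh is 11, so 9 makes it diminished.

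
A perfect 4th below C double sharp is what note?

A fourth below C lands on the letter G.
A perfect fourth spans 5 semitones, so C## moves to pitch class 9. On the letter G that is G##.

G##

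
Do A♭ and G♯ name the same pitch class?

Ab = pitch class 8 and G# = pitch class 8 — the same pitch class, so they are enharmonic equivalents.

Yes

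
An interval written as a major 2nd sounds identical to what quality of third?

A major second spans 2 semitones.
A third spanning 2 semitones is diminished (the major third is 4).

diminished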